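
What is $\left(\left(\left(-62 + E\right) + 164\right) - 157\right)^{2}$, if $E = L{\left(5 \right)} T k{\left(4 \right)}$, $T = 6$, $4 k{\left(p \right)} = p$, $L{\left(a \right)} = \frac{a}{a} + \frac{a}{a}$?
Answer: $1849$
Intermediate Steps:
$L{\left(a \right)} = 2$ ($L{\left(a \right)} = 1 + 1 = 2$)
$k{\left(p \right)} = \frac{p}{4}$
$E = 12$ ($E = 2 \cdot 6 \cdot \frac{1}{4} \cdot 4 = 12 \cdot 1 = 12$)
$\left(\left(\left(-62 + E\right) + 164\right) - 157\right)^{2} = \left(\left(\left(-62 + 12\right) + 164\right) - 157\right)^{2} = \left(\left(-50 + 164\right) - 157\right)^{2} = \left(114 - 157\right)^{2} = \left(-43\right)^{2} = 1849$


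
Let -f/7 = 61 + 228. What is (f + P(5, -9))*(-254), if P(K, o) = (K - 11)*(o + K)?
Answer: 507746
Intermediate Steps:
f = -2023 (f = -7*(61 + 228) = -7*289 = -2023)
P(K, o) = (-11 + K)*(K + o)
(f + P(5, -9))*(-254) = (-2023 + (5² - 11*5 - 11*(-9) + 5*(-9)))*(-254) = (-2023 + (25 - 55 + 99 - 45))*(-254) = (-2023 + 24)*(-254) = -1999*(-254) = 507746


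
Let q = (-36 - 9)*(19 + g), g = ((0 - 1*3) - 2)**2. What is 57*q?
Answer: -112860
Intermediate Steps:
g = 25 (g = ((0 - 3) - 2)**2 = (-3 - 2)**2 = (-5)**2 = 25)
q = -1980 (q = (-36 - 9)*(19 + 25) = -45*44 = -1980)
57*q = 57*(-1980) = -112860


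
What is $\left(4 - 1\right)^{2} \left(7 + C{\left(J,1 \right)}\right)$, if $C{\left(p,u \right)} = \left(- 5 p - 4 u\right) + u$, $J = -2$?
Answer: $126$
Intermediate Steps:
$C{\left(p,u \right)} = - 5 p - 3 u$
$\left(4 - 1\right)^{2} \left(7 + C{\left(J,1 \right)}\right) = \left(4 - 1\right)^{2} \left(7 - -7\right) = 3^{2} \left(7 + \left(10 - 3\right)\right) = 9 \left(7 + 7\right) = 9 \cdot 14 = 126$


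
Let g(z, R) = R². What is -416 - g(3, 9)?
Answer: -497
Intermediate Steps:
-416 - g(3, 9) = -416 - 1*9² = -416 - 1*81 = -416 - 81 = -497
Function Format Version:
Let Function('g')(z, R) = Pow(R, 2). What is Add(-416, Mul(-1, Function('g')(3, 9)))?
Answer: -497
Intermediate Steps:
Add(-416, Mul(-1, Function('g')(3, 9))) = Add(-416, Mul(-1, Pow(9, 2))) = Add(-416, Mul(-1, 81)) = Add(-416, -81) = -497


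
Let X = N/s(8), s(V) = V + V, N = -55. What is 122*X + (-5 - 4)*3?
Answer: -3571/8 ≈ -446.38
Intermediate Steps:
s(V) = 2*V
X = -55/16 (X = -55/(2*8) = -55/16 ≈ -3.4375)
122*X + (-5 - 4)*3 = 122*(-55/16) + (-5 - 4)*3 = -3355/8 - 9*3 = -3355/8 - 27 = -3571/8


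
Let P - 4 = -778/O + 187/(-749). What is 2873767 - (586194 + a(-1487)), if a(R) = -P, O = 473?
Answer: 810435245656/354277 ≈ 2.2876e+6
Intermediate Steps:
P = 745935/354277 (P = 4 + (-778/473 + 187/(-749)) = 4 + (-778*1/473 + 187*(-1/749)) = 4 + (-778/473 - 187/749) = 4 - 671173/354277 = 745935/354277 ≈ 2.1055)
a(R) = -745935/354277 (a(R) = -1*745935/354277 = -745935/354277)
2873767 - (586194 + a(-1487)) = 2873767 - (586194 - 745935/354277) = 2873767 - 1*207674305803/354277 = 2873767 - 207674305803/354277 = 810435245656/354277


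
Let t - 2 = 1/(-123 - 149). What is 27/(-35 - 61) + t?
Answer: 933/544 ≈ 1.7151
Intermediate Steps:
t = 543/272 (t = 2 + 1/(-123 - 149) = 2 + 1/(-272) = 2 - 1/272 = 543/272 ≈ 1.9963)
27/(-35 - 61) + t = 27/(-35 - 61) + 543/272 = 27/(-96) + 543/272 = 27*(-1/96) + 543/272 = -9/32 + 543/272 = 933/544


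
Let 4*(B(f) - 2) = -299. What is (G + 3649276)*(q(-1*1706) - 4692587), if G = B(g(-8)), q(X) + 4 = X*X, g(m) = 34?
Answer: -26013783272015/4 ≈ -6.5034e+12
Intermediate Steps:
q(X) = -4 + X² (q(X) = -4 + X*X = -4 + X²)
B(f) = -291/4 (B(f) = 2 + (¼)*(-299) = 2 - 299/4 = -291/4)
G = -291/4 ≈ -72.750
(G + 3649276)*(q(-1*1706) - 4692587) = (-291/4 + 3649276)*((-4 + (-1*1706)²) - 4692587) = 14596813*((-4 + (-1706)²) - 4692587)/4 = 14596813*((-4 + 2910436) - 4692587)/4 = 14596813*(2910432 - 4692587)/4 = (14596813/4)*(-1782155) = -26013783272015/4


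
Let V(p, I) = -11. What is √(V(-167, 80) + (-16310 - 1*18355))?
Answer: 2*I*√8669 ≈ 186.21*I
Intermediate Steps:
√(V(-167, 80) + (-16310 - 1*18355)) = √(-11 + (-16310 - 1*18355)) = √(-11 + (-16310 - 18355)) = √(-11 - 34665) = √(-34676) = 2*I*√8669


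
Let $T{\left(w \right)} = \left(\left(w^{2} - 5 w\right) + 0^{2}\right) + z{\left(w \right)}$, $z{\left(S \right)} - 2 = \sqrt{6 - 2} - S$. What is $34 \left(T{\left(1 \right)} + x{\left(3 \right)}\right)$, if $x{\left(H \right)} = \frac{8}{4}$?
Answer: $34$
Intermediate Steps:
$z{\left(S \right)} = 4 - S$ ($z{\left(S \right)} = 2 - \left(S - \sqrt{6 - 2}\right) = 2 - \left(-2 + S\right) = 4 - S$)
$x{\left(H \right)} = 2$ ($x{\left(H \right)} = 8 \cdot \frac{1}{4} = 2$)
$T{\left(w \right)} = 4 + w^{2} - 6 w$ ($T{\left(w \right)} = \left(\left(w^{2} - 5 w\right) + 0^{2}\right) - \left(-4 + w\right) = \left(\left(w^{2} - 5 w\right) + 0\right) - \left(-4 + w\right) = \left(w^{2} - 5 w\right) - \left(-4 + w\right) = 4 + w^{2} - 6 w$)
$34 \left(T{\left(1 \right)} + x{\left(3 \right)}\right) = 34 \left(\left(4 + 1^{2} - 6\right) + 2\right) = 34 \left(\left(4 + 1 - 6\right) + 2\right) = 34 \left(-1 + 2\right) = 34 \cdot 1 = 34$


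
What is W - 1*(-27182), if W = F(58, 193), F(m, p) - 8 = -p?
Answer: 26997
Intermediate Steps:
F(m, p) = 8 - p
W = -185 (W = 8 - 1*193 = 8 - 193 = -185)
W - 1*(-27182) = -185 - 1*(-27182) = -185 + 27182 = 26997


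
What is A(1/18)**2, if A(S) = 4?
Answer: 16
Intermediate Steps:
A(1/18)**2 = 4**2 = 16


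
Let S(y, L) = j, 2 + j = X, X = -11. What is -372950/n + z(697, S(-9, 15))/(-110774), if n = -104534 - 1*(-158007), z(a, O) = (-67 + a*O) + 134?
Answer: -20416113569/2961709051 ≈ -6.8934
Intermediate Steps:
j = -13 (j = -2 - 11 = -13)
S(y, L) = -13
z(a, O) = 67 + O*a (z(a, O) = (-67 + O*a) + 134 = 67 + O*a)
n = 53473 (n = -104534 + 158007 = 53473)
-372950/n + z(697, S(-9, 15))/(-110774) = -372950/53473 + (67 - 13*697)/(-110774) = -372950*1/53473 + (67 - 9061)*(-1/110774) = -372950/53473 - 8994*(-1/110774) = -372950/53473 + 4497/55387 = -20416113569/2961709051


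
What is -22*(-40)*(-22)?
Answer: -19360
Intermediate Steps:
-22*(-40)*(-22) = 880*(-22) = -19360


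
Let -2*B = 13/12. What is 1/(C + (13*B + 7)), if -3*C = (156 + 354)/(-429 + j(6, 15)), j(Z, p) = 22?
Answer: 9768/3673 ≈ 2.6594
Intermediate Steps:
B = -13/24 (B = -13/(2*12) = -½*13/12 = -13/24 ≈ -0.54167)
C = 170/407 (C = -(156 + 354)/(3*(-429 + 22)) = -170/(-407) = -170*(-1)/407 = -⅓*(-510/407) = 170/407 ≈ 0.41769)
1/(C + (13*B + 7)) = 1/(170/407 + (13*(-13/24) + 7)) = 1/(170/407 + (-169/24 + 7)) = 1/(170/407 - 1/24) = 1/(3673/9768) = 9768/3673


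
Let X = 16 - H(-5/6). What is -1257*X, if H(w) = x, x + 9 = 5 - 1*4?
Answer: -30168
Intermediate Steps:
x = -8 (x = -9 + (5 - 1*4) = -9 + (5 - 4) = -9 + 1 = -8)
H(w) = -8
X = 24 (X = 16 - 1*(-8) = 16 + 8 = 24)
-1257*X = -1257*24 = -30168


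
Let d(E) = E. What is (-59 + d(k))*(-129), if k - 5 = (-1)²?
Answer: 6837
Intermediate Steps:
k = 6 (k = 5 + (-1)² = 5 + 1 = 6)
(-59 + d(k))*(-129) = (-59 + 6)*(-129) = -53*(-129) = 6837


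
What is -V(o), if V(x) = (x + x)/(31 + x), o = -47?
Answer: -47/8 ≈ -5.8750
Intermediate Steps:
V(x) = 2*x/(31 + x) (V(x) = (2*x)/(31 + x) = 2*x/(31 + x))
-V(o) = -2*(-47)/(31 - 47) = -2*(-47)/(-16) = -2*(-47)*(-1)/16 = -1*47/8 = -47/8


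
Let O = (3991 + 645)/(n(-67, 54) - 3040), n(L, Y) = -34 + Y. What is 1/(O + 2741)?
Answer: 755/2068296 ≈ 0.00036503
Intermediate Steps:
O = -1159/755 (O = (3991 + 645)/((-34 + 54) - 3040) = 4636/(20 - 3040) = 4636/(-3020) = 4636*(-1/3020) = -1159/755 ≈ -1.5351)
1/(O + 2741) = 1/(-1159/755 + 2741) = 1/(2068296/755) = 755/2068296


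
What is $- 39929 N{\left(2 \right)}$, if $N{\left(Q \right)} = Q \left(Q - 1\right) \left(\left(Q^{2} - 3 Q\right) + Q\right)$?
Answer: $0$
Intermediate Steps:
$N{\left(Q \right)} = Q \left(-1 + Q\right) \left(Q^{2} - 2 Q\right)$ ($N{\left(Q \right)} = Q \left(Q - 1\right) \left(Q^{2} - 2 Q\right) = Q \left(-1 + Q\right) \left(Q^{2} - 2 Q\right)$)
$- 39929 N{\left(2 \right)} = - 39929 \cdot 2^{2} \left(2 + 2^{2} - 6\right) = - 39929 \cdot 4 \left(2 + 4 - 6\right) = - 39929 \cdot 4 \cdot 0 = \left(-39929\right) 0 = 0$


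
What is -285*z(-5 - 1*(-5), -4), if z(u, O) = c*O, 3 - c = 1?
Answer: 2280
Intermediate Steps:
c = 2 (c = 3 - 1*1 = 3 - 1 = 2)
z(u, O) = 2*O
-285*z(-5 - 1*(-5), -4) = -570*(-4) = -285*(-8) = 2280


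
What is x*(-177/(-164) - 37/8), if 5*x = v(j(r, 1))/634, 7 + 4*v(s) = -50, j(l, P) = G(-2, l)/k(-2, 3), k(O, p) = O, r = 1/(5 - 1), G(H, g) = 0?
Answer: 66291/4159040 ≈ 0.015939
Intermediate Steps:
r = 1/4 ≈ 0.25000
j(l, P) = 0 (j(l, P) = 0/(-2) = 0*(-1/2) = 0)
v(s) = -57/4 (v(s) = -7/4 + (1/4)*(-50) = -7/4 - 25/2 = -57/4)
x = -57/12680 (x = (-57/4/634)/5 = (-57/4*1/634)/5 = (1/5)*(-57/2536) = -57/12680 ≈ -0.0044953)
x*(-177/(-164) - 37/8) = -57*(-177/(-164) - 37/8)/12680 = -57*(-177*(-1/164) - 37*1/8)/12680 = -57*(177/164 - 37/8)/12680 = -57/12680*(-1163/328) = 66291/4159040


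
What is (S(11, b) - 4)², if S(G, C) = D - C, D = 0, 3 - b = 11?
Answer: 16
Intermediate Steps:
b = -8 (b = 3 - 1*11 = 3 - 11 = -8)
S(G, C) = -C (S(G, C) = 0 - C = -C)
(S(11, b) - 4)² = (-1*(-8) - 4)² = (8 - 4)² = 4² = 16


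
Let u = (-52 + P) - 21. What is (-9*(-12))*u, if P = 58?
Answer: -1620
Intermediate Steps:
u = -15 (u = (-52 + 58) - 21 = 6 - 21 = -15)
(-9*(-12))*u = -9*(-12)*(-15) = 108*(-15) = -1620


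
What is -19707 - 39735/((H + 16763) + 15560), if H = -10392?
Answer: -432233952/21931 ≈ -19709.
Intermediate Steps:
-19707 - 39735/((H + 16763) + 15560) = -19707 - 39735/((-10392 + 16763) + 15560) = -19707 - 39735/(6371 + 15560) = -19707 - 39735/21931 = -432233952/21931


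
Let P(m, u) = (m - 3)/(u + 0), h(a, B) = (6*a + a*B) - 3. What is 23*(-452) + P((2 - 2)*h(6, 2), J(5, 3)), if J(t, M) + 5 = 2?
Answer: -10395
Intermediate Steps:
h(a, B) = -3 + 6*a + B*a (h(a, B) = (6*a + B*a) - 3 = -3 + 6*a + B*a)
J(t, M) = -3 (J(t, M) = -5 + 2 = -3)
P(m, u) = (-3 + m)/u
23*(-452) + P((2 - 2)*h(6, 2), J(5, 3)) = 23*(-452) + (-3 + (2 - 2)*(-3 + 6*6 + 2*6))/(-3) = -10396 - (-3 + 0*(-3 + 36 + 12))/3 = -10396 - (-3 + 0*45)/3 = -10396 - (-3 + 0)/3 = -10396 - ⅓*(-3) = -10396 + 1 = -10395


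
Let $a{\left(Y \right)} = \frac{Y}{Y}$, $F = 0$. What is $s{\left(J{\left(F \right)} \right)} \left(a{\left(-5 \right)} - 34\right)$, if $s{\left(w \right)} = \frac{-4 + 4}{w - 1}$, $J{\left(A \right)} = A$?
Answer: $0$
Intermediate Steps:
$a{\left(Y \right)} = 1$
$s{\left(w \right)} = 0$ ($s{\left(w \right)} = \frac{0}{-1 + w} = 0$)
$s{\left(J{\left(F \right)} \right)} \left(a{\left(-5 \right)} - 34\right) = 0 \left(1 - 34\right) = 0 \left(-33\right) = 0$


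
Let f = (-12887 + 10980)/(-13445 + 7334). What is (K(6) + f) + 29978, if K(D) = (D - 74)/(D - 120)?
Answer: 3480821093/116109 ≈ 29979.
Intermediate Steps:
f = 1907/6111 (f = -1907/(-6111) = -1907*(-1/6111) = 1907/6111 ≈ 0.31206)
K(D) = (-74 + D)/(-120 + D)
(K(6) + f) + 29978 = ((-74 + 6)/(-120 + 6) + 1907/6111) + 29978 = (-68/(-114) + 1907/6111) + 29978 = (-1/114*(-68) + 1907/6111) + 29978 = (34/57 + 1907/6111) + 29978 = 105491/116109 + 29978 = 3480821093/116109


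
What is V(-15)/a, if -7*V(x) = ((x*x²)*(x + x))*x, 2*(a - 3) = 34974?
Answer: 50625/4081 ≈ 12.405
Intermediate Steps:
a = 17490 (a = 3 + (½)*34974 = 3 + 17487 = 17490)
V(x) = -2*x⁵/7 (V(x) = -(x*x²)*(x + x)*x/7 = -x³*(2*x)*x/7 = -2*x⁴*x/7 = -2*x⁵/7)
V(-15)/a = -2/7*(-15)⁵/17490 = -2/7*(-759375)*(1/17490) = (1518750/7)*(1/17490) = 50625/4081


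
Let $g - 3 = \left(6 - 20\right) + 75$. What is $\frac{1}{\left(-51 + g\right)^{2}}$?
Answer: $\frac{1}{169} \approx 0.0059172$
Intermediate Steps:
$g = 64$ ($g = 3 + \left(\left(6 - 20\right) + 75\right) = 3 + \left(-14 + 75\right) = 3 + 61 = 64$)
$\frac{1}{\left(-51 + g\right)^{2}} = \frac{1}{\left(-51 + 64\right)^{2}} = \frac{1}{13^{2}} = \frac{1}{169}$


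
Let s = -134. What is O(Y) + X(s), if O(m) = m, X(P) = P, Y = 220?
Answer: 86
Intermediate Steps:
O(Y) + X(s) = 220 - 134 = 86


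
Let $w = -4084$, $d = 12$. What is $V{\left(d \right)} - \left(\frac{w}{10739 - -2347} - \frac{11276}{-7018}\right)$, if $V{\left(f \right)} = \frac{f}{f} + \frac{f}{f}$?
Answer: $\frac{16194718}{22959387} \approx 0.70536$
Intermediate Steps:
$V{\left(f \right)} = 2$ ($V{\left(f \right)} = 1 + 1 = 2$)
$V{\left(d \right)} - \left(\frac{w}{10739 - -2347} - \frac{11276}{-7018}\right) = 2 - \left(- \frac{4084}{10739 - -2347} - \frac{11276}{-7018}\right) = 2 - \left(- \frac{4084}{10739 + 2347} - - \frac{5638}{3509}\right) = 2 - \left(- \frac{4084}{13086} + \frac{5638}{3509}\right) = 2 - \left(\left(-4084\right) \frac{1}{13086} + \frac{5638}{3509}\right) = 2 - \left(- \frac{2042}{6543} + \frac{5638}{3509}\right) = 2 - \frac{29724056}{22959387} = \frac{16194718}{22959387}$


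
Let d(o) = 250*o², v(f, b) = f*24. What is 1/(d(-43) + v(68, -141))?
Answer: 1/463882 ≈ 2.1557e-6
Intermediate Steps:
v(f, b) = 24*f
1/(d(-43) + v(68, -141)) = 1/(250*(-43)² + 24*68) = 1/(250*1849 + 1632) = 1/(462250 + 1632) = 1/463882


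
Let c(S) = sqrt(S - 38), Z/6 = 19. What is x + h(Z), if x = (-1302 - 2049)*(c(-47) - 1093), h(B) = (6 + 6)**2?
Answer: 3662787 - 3351*I*sqrt(85) ≈ 3.6628e+6 - 30895.0*I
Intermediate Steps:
Z = 114 (Z = 6*19 = 114)
c(S) = sqrt(-38 + S)
h(B) = 144 (h(B) = 12**2 = 144)
x = 3662643 - 3351*I*sqrt(85) (x = (-1302 - 2049)*(sqrt(-38 - 47) - 1093) = -3351*(sqrt(-85) - 1093) = -3351*(I*sqrt(85) - 1093) = -3351*(-1093 + I*sqrt(85)) = 3662643 - 3351*I*sqrt(85) ≈ 3.6626e+6 - 30895.0*I)
x + h(Z) = (3662643 - 3351*I*sqrt(85)) + 144 = 3662787 - 3351*I*sqrt(85)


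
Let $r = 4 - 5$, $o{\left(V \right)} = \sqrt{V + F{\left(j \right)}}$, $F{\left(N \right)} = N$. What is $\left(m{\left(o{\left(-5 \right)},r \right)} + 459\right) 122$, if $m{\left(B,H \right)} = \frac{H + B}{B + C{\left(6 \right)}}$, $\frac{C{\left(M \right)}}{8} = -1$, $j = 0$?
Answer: $\frac{3865448}{69} - \frac{854 i \sqrt{5}}{69} \approx 56021.0 - 27.675 i$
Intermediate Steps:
$C{\left(M \right)} = -8$ ($C{\left(M \right)} = 8 \left(-1\right) = -8$)
$o{\left(V \right)} = \sqrt{V}$ ($o{\left(V \right)} = \sqrt{V + 0} = \sqrt{V}$)
$r = -1$
$m{\left(B,H \right)} = \frac{B + H}{-8 + B}$ ($m{\left(B,H \right)} = \frac{H + B}{B - 8} = \frac{B + H}{-8 + B}$)
$\left(m{\left(o{\left(-5 \right)},r \right)} + 459\right) 122 = \left(\frac{\sqrt{-5} - 1}{-8 + \sqrt{-5}} + 459\right) 122 = \left(\frac{i \sqrt{5} - 1}{-8 + i \sqrt{5}} + 459\right) 122 = \left(\frac{-1 + i \sqrt{5}}{-8 + i \sqrt{5}} + 459\right) 122 = \left(459 + \frac{-1 + i \sqrt{5}}{-8 + i \sqrt{5}}\right) 122 = 55998 + \frac{122 \left(-1 + i \sqrt{5}\right)}{-8 + i \sqrt{5}}$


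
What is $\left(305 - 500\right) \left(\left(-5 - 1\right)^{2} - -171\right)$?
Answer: $-40365$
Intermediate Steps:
$\left(305 - 500\right) \left(\left(-5 - 1\right)^{2} - -171\right) = - 195 \left(\left(-6\right)^{2} + 171\right) = - 195 \left(36 + 171\right) = \left(-195\right) 207 = -40365$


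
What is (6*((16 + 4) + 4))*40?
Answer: 5760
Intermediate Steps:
(6*((16 + 4) + 4))*40 = (6*(20 + 4))*40 = (6*24)*40 = 144*40 = 5760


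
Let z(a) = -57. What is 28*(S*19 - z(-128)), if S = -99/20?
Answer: -5187/5 ≈ -1037.4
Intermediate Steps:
S = -99/20 (S = -99*1/20 = -99/20 ≈ -4.9500)
28*(S*19 - z(-128)) = 28*(-99/20*19 - 1*(-57)) = 28*(-1881/20 + 57) = 28*(-741/20) = -5187/5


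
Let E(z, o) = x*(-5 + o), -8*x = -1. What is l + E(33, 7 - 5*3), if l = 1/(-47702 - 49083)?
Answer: -1258213/774280 ≈ -1.6250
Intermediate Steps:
x = 1/8 (x = -1/8*(-1) = 1/8 ≈ 0.12500)
E(z, o) = -5/8 + o/8 (E(z, o) = (-5 + o)/8 = -5/8 + o/8)
l = -1/96785 (l = 1/(-96785) = -1/96785 ≈ -1.0332e-5)
l + E(33, 7 - 5*3) = -1/96785 + (-5/8 + (7 - 5*3)/8) = -1/96785 + (-5/8 + (7 - 15)/8) = -1/96785 + (-5/8 + (1/8)*(-8)) = -1/96785 + (-5/8 - 1) = -1/96785 - 13/8 = -1258213/774280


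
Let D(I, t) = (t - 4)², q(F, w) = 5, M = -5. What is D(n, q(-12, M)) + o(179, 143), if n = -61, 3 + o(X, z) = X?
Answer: 177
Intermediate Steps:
o(X, z) = -3 + X
D(I, t) = (-4 + t)²
D(n, q(-12, M)) + o(179, 143) = (-4 + 5)² + (-3 + 179) = 1² + 176 = 1 + 176 = 177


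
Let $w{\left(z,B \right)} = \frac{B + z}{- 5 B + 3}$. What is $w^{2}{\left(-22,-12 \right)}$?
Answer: $\frac{1156}{3969} \approx 0.29126$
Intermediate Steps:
$w{\left(z,B \right)} = \frac{B + z}{3 - 5 B}$
$w^{2}{\left(-22,-12 \right)} = \left(\frac{\left(-1\right) \left(-12\right) - -22}{-3 + 5 \left(-12\right)}\right)^{2} = \left(\frac{12 + 22}{-3 - 60}\right)^{2} = \left(\frac{1}{-63} \cdot 34\right)^{2} = \left(\left(- \frac{1}{63}\right) 34\right)^{2} = \left(- \frac{34}{63}\right)^{2} = \frac{1156}{3969}$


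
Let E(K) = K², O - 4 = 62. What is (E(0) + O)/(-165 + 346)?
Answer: 66/181 ≈ 0.36464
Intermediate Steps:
O = 66 (O = 4 + 62 = 66)
(E(0) + O)/(-165 + 346) = (0² + 66)/(-165 + 346) = (0 + 66)/181 = 66*(1/181) = 66/181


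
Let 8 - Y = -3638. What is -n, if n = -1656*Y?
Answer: 6037776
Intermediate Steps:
Y = 3646 (Y = 8 - 1*(-3638) = 8 + 3638 = 3646)
n = -6037776 (n = -1656*3646 = -6037776)
-n = -1*(-6037776) = 6037776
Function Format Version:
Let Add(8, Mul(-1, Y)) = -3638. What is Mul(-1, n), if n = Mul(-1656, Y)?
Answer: 6037776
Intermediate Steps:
Y = 3646 (Y = Add(8, Mul(-1, -3638)) = Add(8, 3638) = 3646)
n = -6037776 (n = Mul(-1656, 3646) = -6037776)
Mul(-1, n) = Mul(-1, -6037776) = 6037776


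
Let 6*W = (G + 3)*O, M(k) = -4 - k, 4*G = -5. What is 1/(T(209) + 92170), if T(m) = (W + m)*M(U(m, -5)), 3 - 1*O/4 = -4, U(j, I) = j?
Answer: 2/91827 ≈ 2.1780e-5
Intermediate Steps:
O = 28 (O = 12 - 4*(-4) = 12 + 16 = 28)
G = -5/4 (G = (¼)*(-5) = -5/4 ≈ -1.2500)
W = 49/6 (W = ((-5/4 + 3)*28)/6 = ((7/4)*28)/6 = (⅙)*49 = 49/6 ≈ 8.1667)
T(m) = (-4 - m)*(49/6 + m) (T(m) = (49/6 + m)*(-4 - m) = (-4 - m)*(49/6 + m))
1/(T(209) + 92170) = 1/(-(4 + 209)*(49 + 6*209)/6 + 92170) = 1/(-⅙*213*(49 + 1254) + 92170) = 1/(-⅙*213*1303 + 92170) = 1/(-92513/2 + 92170) = 1/(91827/2) = 2/91827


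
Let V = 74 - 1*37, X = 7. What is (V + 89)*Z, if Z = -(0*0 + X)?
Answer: -882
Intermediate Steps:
V = 37 (V = 74 - 37 = 37)
Z = -7 (Z = -(0*0 + 7) = -(0 + 7) = -1*7 = -7)
(V + 89)*Z = (37 + 89)*(-7) = 126*(-7) = -882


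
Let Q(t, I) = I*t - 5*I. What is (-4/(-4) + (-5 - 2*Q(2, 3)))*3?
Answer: 42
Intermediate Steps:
Q(t, I) = -5*I + I*t
(-4/(-4) + (-5 - 2*Q(2, 3)))*3 = (-4/(-4) + (-5 - 6*(-5 + 2)))*3 = (-4*(-1/4) + (-5 - 6*(-3)))*3 = (1 + (-5 - 2*(-9)))*3 = (1 + (-5 + 18))*3 = (1 + 13)*3 = 14*3 = 42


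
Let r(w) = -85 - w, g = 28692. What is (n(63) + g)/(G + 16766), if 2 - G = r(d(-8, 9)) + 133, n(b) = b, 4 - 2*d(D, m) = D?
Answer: 28755/16726 ≈ 1.7192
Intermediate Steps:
d(D, m) = 2 - D/2
G = -40 (G = 2 - ((-85 - (2 - ½*(-8))) + 133) = 2 - ((-85 - (2 + 4)) + 133) = 2 - ((-85 - 1*6) + 133) = 2 - ((-85 - 6) + 133) = 2 - (-91 + 133) = 2 - 1*42 = 2 - 42 = -40)
(n(63) + g)/(G + 16766) = (63 + 28692)/(-40 + 16766) = 28755/16726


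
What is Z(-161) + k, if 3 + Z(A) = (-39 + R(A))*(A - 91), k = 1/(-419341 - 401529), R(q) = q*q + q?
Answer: -5320628974651/820870 ≈ -6.4817e+6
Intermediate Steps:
R(q) = q + q² (R(q) = q² + q = q + q²)
k = -1/820870 (k = 1/(-820870) = -1/820870 ≈ -1.2182e-6)
Z(A) = -3 + (-91 + A)*(-39 + A*(1 + A)) (Z(A) = -3 + (-39 + A*(1 + A))*(A - 91) = -3 + (-39 + A*(1 + A))*(-91 + A) = -3 + (-91 + A)*(-39 + A*(1 + A)))
Z(-161) + k = (3546 + (-161)³ - 130*(-161) - 90*(-161)²) - 1/820870 = (3546 - 4173281 + 20930 - 90*25921) - 1/820870 = (3546 - 4173281 + 20930 - 2332890) - 1/820870 = -6481695 - 1/820870 = -5320628974651/820870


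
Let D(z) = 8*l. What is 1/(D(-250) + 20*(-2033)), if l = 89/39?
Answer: -39/1585028 ≈ -2.4605e-5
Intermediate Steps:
l = 89/39 (l = 89*(1/39) = 89/39 ≈ 2.2821)
D(z) = 712/39 (D(z) = 8*(89/39) = 712/39)
1/(D(-250) + 20*(-2033)) = 1/(712/39 + 20*(-2033)) = 1/(712/39 - 40660) = 1/(-1585028/39) = -39/1585028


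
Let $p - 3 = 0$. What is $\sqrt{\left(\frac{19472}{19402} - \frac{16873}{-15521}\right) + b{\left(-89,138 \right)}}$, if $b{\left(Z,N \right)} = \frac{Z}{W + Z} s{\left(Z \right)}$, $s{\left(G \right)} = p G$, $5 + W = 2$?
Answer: $\frac{i \sqrt{12290565870693247177865}}{6926184166} \approx 16.006 i$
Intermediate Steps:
$W = -3$ ($W = -5 + 2 = -3$)
$p = 3$ ($p = 3 + 0 = 3$)
$s{\left(G \right)} = 3 G$
$b{\left(Z,N \right)} = \frac{3 Z^{2}}{-3 + Z}$ ($b{\left(Z,N \right)} = \frac{Z}{-3 + Z} 3 Z = \frac{3 Z^{2}}{-3 + Z}$)
$\sqrt{\left(\frac{19472}{19402} - \frac{16873}{-15521}\right) + b{\left(-89,138 \right)}} = \sqrt{\left(\frac{19472}{19402} - \frac{16873}{-15521}\right) + \frac{3 \left(-89\right)^{2}}{-3 - 89}} = \sqrt{\left(19472 \cdot \frac{1}{19402} - - \frac{16873}{15521}\right) + 3 \cdot 7921 \frac{1}{-92}} = \sqrt{\left(\frac{9736}{9701} + \frac{16873}{15521}\right) + 3 \cdot 7921 \left(- \frac{1}{92}\right)} = \sqrt{\frac{314797429}{150569221} - \frac{23763}{92}} = \sqrt{- \frac{3549015035155}{13852368332}} = \frac{i \sqrt{12290565870693247177865}}{6926184166}$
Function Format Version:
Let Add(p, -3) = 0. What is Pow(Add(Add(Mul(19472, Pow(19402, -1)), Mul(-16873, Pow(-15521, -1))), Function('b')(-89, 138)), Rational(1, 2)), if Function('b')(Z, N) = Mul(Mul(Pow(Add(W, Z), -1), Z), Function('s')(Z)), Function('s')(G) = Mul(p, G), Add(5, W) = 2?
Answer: Mul(Rational(1, 6926184166), I, Pow(12290565870693247177865, Rational(1, 2))) ≈ Mul(16.006, I)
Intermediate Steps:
W = -3 (W = Add(-5, 2) = -3)
p = 3 (p = Add(3, 0) = 3)
Function('s')(G) = Mul(3, G)
Function('b')(Z, N) = Mul(3, Pow(Z, 2), Pow(Add(-3, Z), -1)) (Function('b')(Z, N) = Mul(Mul(Pow(Add(-3, Z), -1), Z), Mul(3, Z)) = Mul(Mul(Z, Pow(Add(-3, Z), -1)), Mul(3, Z)) = Mul(3, Pow(Z, 2), Pow(Add(-3, Z), -1)))
Pow(Add(Add(Mul(19472, Pow(19402, -1)), Mul(-16873, Pow(-15521, -1))), Function('b')(-89, 138)), Rational(1, 2)) = Pow(Add(Add(Mul(19472, Pow(19402, -1)), Mul(-16873, Pow(-15521, -1))), Mul(3, Pow(-89, 2), Pow(Add(-3, -89), -1))), Rational(1, 2)) = Pow(Add(Add(Mul(19472, Rational(1, 19402)), Mul(-16873, Rational(-1, 15521))), Mul(3, 7921, Pow(-92, -1))), Rational(1, 2)) = Pow(Add(Add(Rational(9736, 9701), Rational(16873, 15521)), Mul(3, 7921, Rational(-1, 92))), Rational(1, 2)) = Pow(Add(Rational(314797429, 150569221), Rational(-23763, 92)), Rational(1, 2)) = Pow(Rational(-3549015035155, 13852368332), Rational(1, 2)) = Mul(Rational(1, 6926184166), I, Pow(12290565870693247177865, Rational(1, 2)))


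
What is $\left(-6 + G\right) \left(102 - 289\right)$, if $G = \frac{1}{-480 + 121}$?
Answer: $\frac{402985}{359} \approx 1122.5$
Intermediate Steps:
$G = - \frac{1}{359}$ ($G = \frac{1}{-359} = - \frac{1}{359} \approx -0.0027855$)
$\left(-6 + G\right) \left(102 - 289\right) = \left(-6 - \frac{1}{359}\right) \left(102 - 289\right) = \left(- \frac{2155}{359}\right) \left(-187\right) = \frac{402985}{359}$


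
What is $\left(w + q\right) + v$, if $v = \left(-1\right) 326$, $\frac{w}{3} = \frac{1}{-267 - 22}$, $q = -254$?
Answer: $- \frac{167623}{289} \approx -580.01$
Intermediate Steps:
$w = - \frac{3}{289}$ ($w = \frac{3}{-267 - 22} = \frac{3}{-289} = 3 \left(- \frac{1}{289}\right) = - \frac{3}{289} \approx -0.010381$)
$v = -326$
$\left(w + q\right) + v = \left(- \frac{3}{289} - 254\right) - 326 = - \frac{73409}{289} - 326 = - \frac{167623}{289}$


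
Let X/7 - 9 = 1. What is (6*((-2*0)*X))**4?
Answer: 0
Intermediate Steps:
X = 70 (X = 63 + 7*1 = 63 + 7 = 70)
(6*((-2*0)*X))**4 = (6*(-2*0*70))**4 = (6*(0*70))**4 = (6*0)**4 = 0**4 = 0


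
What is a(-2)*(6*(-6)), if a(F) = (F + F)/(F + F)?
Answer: -36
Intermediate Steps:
a(F) = 1 (a(F) = (2*F)/((2*F)) = (2*F)*(1/(2*F)) = 1)
a(-2)*(6*(-6)) = 1*(6*(-6)) = 1*(-36) = -36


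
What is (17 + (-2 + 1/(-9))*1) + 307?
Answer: 2897/9 ≈ 321.89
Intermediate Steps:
(17 + (-2 + 1/(-9))*1) + 307 = (17 + (-2 + 1*(-⅑))*1) + 307 = (17 + (-2 - ⅑)*1) + 307 = (17 - 19/9*1) + 307 = (17 - 19/9) + 307 = 134/9 + 307 = 2897/9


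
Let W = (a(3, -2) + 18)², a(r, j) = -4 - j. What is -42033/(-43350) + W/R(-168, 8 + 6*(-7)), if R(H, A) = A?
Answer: -94789/14450 ≈ -6.5598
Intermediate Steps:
W = 256 (W = ((-4 - 1*(-2)) + 18)² = ((-4 + 2) + 18)² = (-2 + 18)² = 16² = 256)
-42033/(-43350) + W/R(-168, 8 + 6*(-7)) = -42033/(-43350) + 256/(8 + 6*(-7)) = -42033*(-1/43350) + 256/(8 - 42) = 14011/14450 + 256/(-34) = 14011/14450 + 256*(-1/34) = 14011/14450 - 128/17 = -94789/14450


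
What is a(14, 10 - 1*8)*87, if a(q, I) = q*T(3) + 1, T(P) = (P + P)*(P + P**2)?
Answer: 87783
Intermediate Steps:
T(P) = 2*P*(P + P**2) (T(P) = (2*P)*(P + P**2) = 2*P*(P + P**2))
a(q, I) = 1 + 72*q (a(q, I) = q*(2*3**2*(1 + 3)) + 1 = q*(2*9*4) + 1 = q*72 + 1 = 72*q + 1 = 1 + 72*q)
a(14, 10 - 1*8)*87 = (1 + 72*14)*87 = (1 + 1008)*87 = 1009*87 = 87783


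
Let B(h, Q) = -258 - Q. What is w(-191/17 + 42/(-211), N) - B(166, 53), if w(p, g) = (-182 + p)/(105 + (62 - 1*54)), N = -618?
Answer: 125364092/405331 ≈ 309.29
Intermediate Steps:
w(p, g) = -182/113 + p/113 (w(p, g) = (-182 + p)/(105 + (62 - 54)) = (-182 + p)/(105 + 8) = (-182 + p)/113 = (-182 + p)*(1/113) = -182/113 + p/113)
w(-191/17 + 42/(-211), N) - B(166, 53) = (-182/113 + (-191/17 + 42/(-211))/113) - (-258 - 1*53) = (-182/113 + (-191*1/17 + 42*(-1/211))/113) - (-258 - 53) = (-182/113 + (-191/17 - 42/211)/113) - 1*(-311) = (-182/113 + (1/113)*(-41015/3587)) + 311 = (-182/113 - 41015/405331) + 311 = -693849/405331 + 311 = 125364092/405331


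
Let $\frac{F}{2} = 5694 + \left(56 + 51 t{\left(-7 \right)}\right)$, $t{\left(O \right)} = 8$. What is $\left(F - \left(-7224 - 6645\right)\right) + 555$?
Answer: $26740$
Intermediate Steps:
$F = 12316$ ($F = 2 \left(5694 + \left(56 + 51 \cdot 8\right)\right) = 2 \left(5694 + \left(56 + 408\right)\right) = 2 \left(5694 + 464\right) = 2 \cdot 6158 = 12316$)
$\left(F - \left(-7224 - 6645\right)\right) + 555 = \left(12316 - \left(-7224 - 6645\right)\right) + 555 = \left(12316 - -13869\right) + 555 = \left(12316 + 13869\right) + 555 = 26185 + 555 = 26740$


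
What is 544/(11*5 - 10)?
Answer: 544/45 ≈ 12.089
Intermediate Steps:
544/(11*5 - 10) = 544/(55 - 10) = 544/45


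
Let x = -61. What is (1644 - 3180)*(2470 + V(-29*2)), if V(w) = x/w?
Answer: -110070528/29 ≈ -3.7955e+6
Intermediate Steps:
V(w) = -61/w
(1644 - 3180)*(2470 + V(-29*2)) = (1644 - 3180)*(2470 - 61/((-29*2))) = -1536*(2470 - 61/(-58)) = -1536*(2470 - 61*(-1/58)) = -1536*(2470 + 61/58) = -1536*143321/58 = -110070528/29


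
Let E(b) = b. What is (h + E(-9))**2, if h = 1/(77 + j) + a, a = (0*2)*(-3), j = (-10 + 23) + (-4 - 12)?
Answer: 442225/5476 ≈ 80.757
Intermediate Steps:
j = -3 (j = 13 - 16 = -3)
a = 0 (a = 0*(-3) = 0)
h = 1/74 (h = 1/(77 - 3) + 0 = 1/74 + 0 = 1/74 ≈ 0.013514)
(h + E(-9))**2 = (1/74 - 9)**2 = (-665/74)**2 = 442225/5476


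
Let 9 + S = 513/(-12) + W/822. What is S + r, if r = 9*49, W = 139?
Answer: 640205/1644 ≈ 389.42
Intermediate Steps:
r = 441
S = -84799/1644 (S = -9 + (513/(-12) + 139/822) = -9 + (513*(-1/12) + 139*(1/822)) = -9 + (-171/4 + 139/822) = -9 - 70003/1644 = -84799/1644 ≈ -51.581)
S + r = -84799/1644 + 441 = 640205/1644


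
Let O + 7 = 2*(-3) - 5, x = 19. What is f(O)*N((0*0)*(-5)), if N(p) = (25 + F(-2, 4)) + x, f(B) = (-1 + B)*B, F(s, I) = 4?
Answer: 16416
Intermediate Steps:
O = -18 (O = -7 + (2*(-3) - 5) = -7 + (-6 - 5) = -7 - 11 = -18)
f(B) = B*(-1 + B)
N(p) = 48 (N(p) = (25 + 4) + 19 = 29 + 19 = 48)
f(O)*N((0*0)*(-5)) = -18*(-1 - 18)*48 = -18*(-19)*48 = 342*48 = 16416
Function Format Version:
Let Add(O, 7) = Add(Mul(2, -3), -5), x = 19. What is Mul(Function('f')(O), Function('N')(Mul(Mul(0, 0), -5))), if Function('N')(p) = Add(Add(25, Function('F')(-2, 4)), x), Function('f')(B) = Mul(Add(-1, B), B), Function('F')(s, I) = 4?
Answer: 16416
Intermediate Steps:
O = -18 (O = Add(-7, Add(Mul(2, -3), -5)) = Add(-7, Add(-6, -5)) = Add(-7, -11) = -18)
Function('f')(B) = Mul(B, Add(-1, B))
Function('N')(p) = 48 (Function('N')(p) = Add(Add(25, 4), 19) = Add(29, 19) = 48)
Mul(Function('f')(O), Function('N')(Mul(Mul(0, 0), -5))) = Mul(Mul(-18, Add(-1, -18)), 48) = Mul(Mul(-18, -19), 48) = Mul(342, 48) = 16416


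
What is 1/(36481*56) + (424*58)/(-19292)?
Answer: -33854355/26558168 ≈ -1.2747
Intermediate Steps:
1/(36481*56) + (424*58)/(-19292) = (1/36481)*(1/56) + 24592*(-1/19292) = 1/2042936 - 116/91 = -33854355/26558168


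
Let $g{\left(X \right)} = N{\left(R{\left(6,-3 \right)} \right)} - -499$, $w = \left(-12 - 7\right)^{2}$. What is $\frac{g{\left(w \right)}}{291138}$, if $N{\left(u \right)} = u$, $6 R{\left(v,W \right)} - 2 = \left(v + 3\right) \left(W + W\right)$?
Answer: $\frac{1471}{873414} \approx 0.0016842$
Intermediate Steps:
$R{\left(v,W \right)} = \frac{1}{3} + \frac{W \left(3 + v\right)}{3}$ ($R{\left(v,W \right)} = \frac{1}{3} + \frac{\left(v + 3\right) \left(W + W\right)}{6} = \frac{1}{3} + \frac{\left(3 + v\right) 2 W}{6} = \frac{1}{3} + \frac{2 W \left(3 + v\right)}{6} = \frac{1}{3} + \frac{W \left(3 + v\right)}{3}$)
$w = 361$ ($w = \left(-19\right)^{2} = 361$)
$g{\left(X \right)} = \frac{1471}{3}$ ($g{\left(X \right)} = \left(\frac{1}{3} - 3 + \frac{1}{3} \left(-3\right) 6\right) - -499 = \left(\frac{1}{3} - 3 - 6\right) + 499 = - \frac{26}{3} + 499 = \frac{1471}{3}$)
$\frac{g{\left(w \right)}}{291138} = \frac{1471}{3 \cdot 291138} = \frac{1471}{3} \cdot \frac{1}{291138} = \frac{1471}{873414}$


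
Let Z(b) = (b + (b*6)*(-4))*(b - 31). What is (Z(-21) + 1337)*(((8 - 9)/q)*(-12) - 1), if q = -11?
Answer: 546917/11 ≈ 49720.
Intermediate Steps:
Z(b) = -23*b*(-31 + b) (Z(b) = (b + (6*b)*(-4))*(-31 + b) = (b - 24*b)*(-31 + b) = (-23*b)*(-31 + b) = -23*b*(-31 + b))
(Z(-21) + 1337)*(((8 - 9)/q)*(-12) - 1) = (23*(-21)*(31 - 1*(-21)) + 1337)*(((8 - 9)/(-11))*(-12) - 1) = (23*(-21)*(31 + 21) + 1337)*(-1*(-1/11)*(-12) - 1) = (23*(-21)*52 + 1337)*((1/11)*(-12) - 1) = (-25116 + 1337)*(-12/11 - 1) = -23779*(-23/11) = 546917/11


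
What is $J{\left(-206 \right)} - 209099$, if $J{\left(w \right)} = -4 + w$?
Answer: $-209309$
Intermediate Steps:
$J{\left(-206 \right)} - 209099 = \left(-4 - 206\right) - 209099 = -210 - 209099 = -209309$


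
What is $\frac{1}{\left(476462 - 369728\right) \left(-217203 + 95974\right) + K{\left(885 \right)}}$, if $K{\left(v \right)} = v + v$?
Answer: $- \frac{1}{12939254316} \approx -7.7284 \cdot 10^{-11}$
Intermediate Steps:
$K{\left(v \right)} = 2 v$
$\frac{1}{\left(476462 - 369728\right) \left(-217203 + 95974\right) + K{\left(885 \right)}} = \frac{1}{\left(476462 - 369728\right) \left(-217203 + 95974\right) + 2 \cdot 885} = \frac{1}{106734 \left(-121229\right) + 1770} = \frac{1}{-12939256086 + 1770} = \frac{1}{-12939254316} = - \frac{1}{12939254316}$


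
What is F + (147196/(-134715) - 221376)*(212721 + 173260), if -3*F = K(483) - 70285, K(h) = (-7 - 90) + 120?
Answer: -1644433830756458/19245 ≈ -8.5447e+10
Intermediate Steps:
K(h) = 23 (K(h) = -97 + 120 = 23)
F = 70262/3 (F = -(23 - 70285)/3 = -1/3*(-70262) = 70262/3 ≈ 23421.)
F + (147196/(-134715) - 221376)*(212721 + 173260) = 70262/3 + (147196/(-134715) - 221376)*(212721 + 173260) = 70262/3 + (147196*(-1/134715) - 221376)*385981 = 70262/3 + (-21028/19245 - 221376)*385981 = 70262/3 - 4260402148/19245*385981 = 70262/3 - 1644434281487188/19245 = -1644433830756458/19245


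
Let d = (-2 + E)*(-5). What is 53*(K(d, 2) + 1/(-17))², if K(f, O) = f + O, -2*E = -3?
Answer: 1208453/1156 ≈ 1045.4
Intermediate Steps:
E = 3/2 (E = -½*(-3) = 3/2 ≈ 1.5000)
d = 5/2 (d = (-2 + 3/2)*(-5) = -½*(-5) = 5/2 ≈ 2.5000)
K(f, O) = O + f
53*(K(d, 2) + 1/(-17))² = 53*((2 + 5/2) + 1/(-17))² = 53*(9/2 - 1/17)² = 53*(151/34)² = 53*(22801/1156) = 1208453/1156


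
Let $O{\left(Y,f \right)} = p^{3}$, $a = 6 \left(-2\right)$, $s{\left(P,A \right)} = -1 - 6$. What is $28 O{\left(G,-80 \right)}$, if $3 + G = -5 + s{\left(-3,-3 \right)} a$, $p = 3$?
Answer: $756$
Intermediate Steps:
$s{\left(P,A \right)} = -7$ ($s{\left(P,A \right)} = -1 - 6 = -7$)
$a = -12$
$G = 76$ ($G = -3 - -79 = -3 + \left(-5 + 84\right) = -3 + 79 = 76$)
$O{\left(Y,f \right)} = 27$ ($O{\left(Y,f \right)} = 3^{3} = 27$)
$28 O{\left(G,-80 \right)} = 28 \cdot 27 = 756$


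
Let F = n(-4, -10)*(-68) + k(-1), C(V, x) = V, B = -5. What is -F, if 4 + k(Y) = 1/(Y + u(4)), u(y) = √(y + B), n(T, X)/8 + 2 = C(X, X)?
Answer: -13047/2 + I/2 ≈ -6523.5 + 0.5*I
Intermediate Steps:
n(T, X) = -16 + 8*X
u(y) = √(-5 + y) (u(y) = √(y - 5) = √(-5 + y))
k(Y) = -4 + 1/(I + Y) (k(Y) = -4 + 1/(Y + √(-5 + 4)) = -4 + 1/(Y + √(-1)) = -4 + 1/(Y + I) = -4 + 1/(I + Y))
F = 6528 + (-1 - I)*(5 - 4*I)/2 (F = (-16 + 8*(-10))*(-68) + (1 - 4*I - 4*(-1))/(I - 1) = (-16 - 80)*(-68) + (1 - 4*I + 4)/(-1 + I) = -96*(-68) + ((-1 - I)/2)*(5 - 4*I) = 6528 + (-1 - I)*(5 - 4*I)/2 ≈ 6523.5 - 0.5*I)
-F = -(13047/2 - I/2) = -13047/2 + I/2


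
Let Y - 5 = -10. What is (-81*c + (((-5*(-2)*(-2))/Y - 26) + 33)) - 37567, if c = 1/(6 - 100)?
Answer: -3530183/94 ≈ -37555.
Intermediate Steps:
Y = -5 (Y = 5 - 10 = -5)
c = -1/94 (c = 1/(-94) = -1/94 ≈ -0.010638)
(-81*c + (((-5*(-2)*(-2))/Y - 26) + 33)) - 37567 = (-81*(-1/94) + (((-5*(-2)*(-2))/(-5) - 26) + 33)) - 37567 = (81/94 + (((10*(-2))*(-1/5) - 26) + 33)) - 37567 = (81/94 + ((-20*(-1/5) - 26) + 33)) - 37567 = (81/94 + ((4 - 26) + 33)) - 37567 = (81/94 + (-22 + 33)) - 37567 = (81/94 + 11) - 37567 = 1115/94 - 37567 = -3530183/94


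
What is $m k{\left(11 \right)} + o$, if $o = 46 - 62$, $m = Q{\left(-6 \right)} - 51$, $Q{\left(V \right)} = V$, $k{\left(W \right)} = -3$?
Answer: $155$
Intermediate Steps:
$m = -57$ ($m = -6 - 51 = -57$)
$o = -16$ ($o = 46 - 62 = -16$)
$m k{\left(11 \right)} + o = \left(-57\right) \left(-3\right) - 16 = 171 - 16 = 155$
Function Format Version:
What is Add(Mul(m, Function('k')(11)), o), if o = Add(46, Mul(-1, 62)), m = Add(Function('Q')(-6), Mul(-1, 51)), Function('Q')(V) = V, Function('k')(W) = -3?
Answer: 155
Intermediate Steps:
m = -57 (m = Add(-6, Mul(-1, 51)) = Add(-6, -51) = -57)
o = -16 (o = Add(46, -62) = -16)
Add(Mul(m, Function('k')(11)), o) = Add(Mul(-57, -3), -16) = Add(171, -16) = 155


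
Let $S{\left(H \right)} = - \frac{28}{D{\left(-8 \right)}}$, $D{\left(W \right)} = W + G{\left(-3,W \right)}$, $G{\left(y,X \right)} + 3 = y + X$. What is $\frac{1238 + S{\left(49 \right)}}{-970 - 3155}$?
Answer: $- \frac{4544}{15125} \approx -0.30043$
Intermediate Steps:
$G{\left(y,X \right)} = -3 + X + y$ ($G{\left(y,X \right)} = -3 + \left(y + X\right) = -3 + \left(X + y\right) = -3 + X + y$)
$D{\left(W \right)} = -6 + 2 W$ ($D{\left(W \right)} = W - \left(6 - W\right) = W + \left(-6 + W\right) = -6 + 2 W$)
$S{\left(H \right)} = \frac{14}{11}$ ($S{\left(H \right)} = - \frac{28}{-6 + 2 \left(-8\right)} = - \frac{28}{-6 - 16} = - \frac{28}{-22} = \left(-28\right) \left(- \frac{1}{22}\right) = \frac{14}{11}$)
$\frac{1238 + S{\left(49 \right)}}{-970 - 3155} = \frac{1238 + \frac{14}{11}}{-970 - 3155} = \frac{13632}{11 \left(-4125\right)} = \frac{13632}{11} \left(- \frac{1}{4125}\right) = - \frac{4544}{15125}$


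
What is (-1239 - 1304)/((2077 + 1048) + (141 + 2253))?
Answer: -2543/5519 ≈ -0.46077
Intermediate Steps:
(-1239 - 1304)/((2077 + 1048) + (141 + 2253)) = -2543/(3125 + 2394) = -2543/5519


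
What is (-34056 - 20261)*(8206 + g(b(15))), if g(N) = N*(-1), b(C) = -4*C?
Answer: -448984322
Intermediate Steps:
g(N) = -N
(-34056 - 20261)*(8206 + g(b(15))) = (-34056 - 20261)*(8206 - (-4)*15) = -54317*(8206 - 1*(-60)) = -54317*(8206 + 60) = -54317*8266 = -448984322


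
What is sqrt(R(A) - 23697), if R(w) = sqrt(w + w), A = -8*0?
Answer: 3*I*sqrt(2633) ≈ 153.94*I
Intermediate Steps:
A = 0
R(w) = sqrt(2)*sqrt(w) (R(w) = sqrt(2*w) = sqrt(2)*sqrt(w))
sqrt(R(A) - 23697) = sqrt(sqrt(2)*sqrt(0) - 23697) = sqrt(sqrt(2)*0 - 23697) = sqrt(0 - 23697) = sqrt(-23697) = 3*I*sqrt(2633)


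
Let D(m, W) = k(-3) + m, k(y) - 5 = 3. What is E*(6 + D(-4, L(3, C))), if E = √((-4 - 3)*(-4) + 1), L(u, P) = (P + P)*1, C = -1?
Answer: 10*√29 ≈ 53.852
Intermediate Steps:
k(y) = 8 (k(y) = 5 + 3 = 8)
L(u, P) = 2*P (L(u, P) = (2*P)*1 = 2*P)
D(m, W) = 8 + m
E = √29 (E = √(-7*(-4) + 1) = √(28 + 1) = √29 ≈ 5.3852)
E*(6 + D(-4, L(3, C))) = √29*(6 + (8 - 4)) = √29*(6 + 4) = √29*10 = 10*√29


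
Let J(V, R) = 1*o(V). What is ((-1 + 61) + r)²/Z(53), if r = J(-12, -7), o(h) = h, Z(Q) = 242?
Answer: 1152/121 ≈ 9.5207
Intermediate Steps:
J(V, R) = V (J(V, R) = 1*V = V)
r = -12
((-1 + 61) + r)²/Z(53) = ((-1 + 61) - 12)²/242 = (60 - 12)²*(1/242) = 48²*(1/242) = 2304*(1/242) = 1152/121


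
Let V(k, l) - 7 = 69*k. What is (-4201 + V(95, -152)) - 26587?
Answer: -24226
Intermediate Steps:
V(k, l) = 7 + 69*k
(-4201 + V(95, -152)) - 26587 = (-4201 + (7 + 69*95)) - 26587 = (-4201 + (7 + 6555)) - 26587 = (-4201 + 6562) - 26587 = 2361 - 26587 = -24226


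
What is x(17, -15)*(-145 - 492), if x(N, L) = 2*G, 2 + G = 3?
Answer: -1274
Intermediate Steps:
G = 1 (G = -2 + 3 = 1)
x(N, L) = 2 (x(N, L) = 2*1 = 2)
x(17, -15)*(-145 - 492) = 2*(-145 - 492) = 2*(-637) = -1274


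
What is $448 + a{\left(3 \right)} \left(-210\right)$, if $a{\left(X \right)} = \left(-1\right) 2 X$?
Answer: $1708$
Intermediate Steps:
$a{\left(X \right)} = - 2 X$
$448 + a{\left(3 \right)} \left(-210\right) = 448 + \left(-2\right) 3 \left(-210\right) = 448 - -1260 = 448 + 1260 = 1708$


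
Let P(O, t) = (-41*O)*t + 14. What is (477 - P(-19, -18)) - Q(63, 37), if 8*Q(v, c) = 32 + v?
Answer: 115785/8 ≈ 14473.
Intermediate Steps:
Q(v, c) = 4 + v/8 (Q(v, c) = (32 + v)/8 = 4 + v/8)
P(O, t) = 14 - 41*O*t (P(O, t) = -41*O*t + 14 = 14 - 41*O*t)
(477 - P(-19, -18)) - Q(63, 37) = (477 - (14 - 41*(-19)*(-18))) - (4 + (⅛)*63) = (477 - (14 - 14022)) - (4 + 63/8) = (477 - 1*(-14008)) - 1*95/8 = (477 + 14008) - 95/8 = 14485 - 95/8 = 115785/8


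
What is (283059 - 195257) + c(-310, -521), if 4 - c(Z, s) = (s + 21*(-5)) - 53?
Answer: 88485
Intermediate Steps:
c(Z, s) = 162 - s (c(Z, s) = 4 - ((s + 21*(-5)) - 53) = 4 - ((s - 105) - 53) = 4 - ((-105 + s) - 53) = 4 - (-158 + s) = 4 + (158 - s) = 162 - s)
(283059 - 195257) + c(-310, -521) = (283059 - 195257) + (162 - 1*(-521)) = 87802 + (162 + 521) = 87802 + 683 = 88485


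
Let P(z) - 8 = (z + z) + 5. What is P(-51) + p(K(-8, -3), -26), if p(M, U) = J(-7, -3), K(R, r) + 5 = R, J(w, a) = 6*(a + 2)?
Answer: -95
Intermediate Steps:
J(w, a) = 12 + 6*a (J(w, a) = 6*(2 + a) = 12 + 6*a)
K(R, r) = -5 + R
p(M, U) = -6 (p(M, U) = 12 + 6*(-3) = 12 - 18 = -6)
P(z) = 13 + 2*z (P(z) = 8 + ((z + z) + 5) = 8 + (2*z + 5) = 8 + (5 + 2*z) = 13 + 2*z)
P(-51) + p(K(-8, -3), -26) = (13 + 2*(-51)) - 6 = (13 - 102) - 6 = -89 - 6 = -95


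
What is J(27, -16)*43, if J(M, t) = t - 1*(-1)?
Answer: -645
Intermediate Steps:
J(M, t) = 1 + t (J(M, t) = t + 1 = 1 + t)
J(27, -16)*43 = (1 - 16)*43 = -15*43 = -645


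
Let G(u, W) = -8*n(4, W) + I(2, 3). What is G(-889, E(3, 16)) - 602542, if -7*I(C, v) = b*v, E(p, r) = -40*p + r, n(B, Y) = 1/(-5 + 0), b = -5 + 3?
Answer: -21088884/35 ≈ -6.0254e+5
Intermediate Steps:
b = -2
n(B, Y) = -1/5 (n(B, Y) = 1/(-5) = -1/5)
E(p, r) = r - 40*p
I(C, v) = 2*v/7 (I(C, v) = -(-2)*v/7 = 2*v/7)
G(u, W) = 86/35 (G(u, W) = -8*(-1/5) + (2/7)*3 = 8/5 + 6/7 = 86/35)
G(-889, E(3, 16)) - 602542 = 86/35 - 602542 = -21088884/35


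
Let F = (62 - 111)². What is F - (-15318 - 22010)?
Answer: 39729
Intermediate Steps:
F = 2401 (F = (-49)² = 2401)
F - (-15318 - 22010) = 2401 - (-15318 - 22010) = 2401 - 1*(-37328) = 2401 + 37328 = 39729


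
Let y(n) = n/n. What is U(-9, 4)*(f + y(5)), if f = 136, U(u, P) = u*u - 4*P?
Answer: 8905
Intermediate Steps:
U(u, P) = u**2 - 4*P
y(n) = 1
U(-9, 4)*(f + y(5)) = ((-9)**2 - 4*4)*(136 + 1) = (81 - 16)*137 = 65*137 = 8905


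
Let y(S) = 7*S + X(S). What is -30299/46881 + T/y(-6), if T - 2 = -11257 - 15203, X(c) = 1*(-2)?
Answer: 619522171/1031382 ≈ 600.67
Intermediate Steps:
X(c) = -2
T = -26458 (T = 2 + (-11257 - 15203) = 2 - 26460 = -26458)
y(S) = -2 + 7*S (y(S) = 7*S - 2 = -2 + 7*S)
-30299/46881 + T/y(-6) = -30299/46881 - 26458/(-2 + 7*(-6)) = -30299*1/46881 - 26458/(-2 - 42) = -30299/46881 - 26458/(-44) = -30299/46881 - 26458*(-1/44) = -30299/46881 + 13229/22 = 619522171/1031382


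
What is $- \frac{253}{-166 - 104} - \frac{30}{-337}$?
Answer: $\frac{93361}{90990} \approx 1.0261$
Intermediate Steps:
$- \frac{253}{-166 - 104} - \frac{30}{-337} = - \frac{253}{-270} - - \frac{30}{337} = \left(-253\right) \left(- \frac{1}{270}\right) + \frac{30}{337} = \frac{253}{270} + \frac{30}{337} = \frac{93361}{90990}$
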